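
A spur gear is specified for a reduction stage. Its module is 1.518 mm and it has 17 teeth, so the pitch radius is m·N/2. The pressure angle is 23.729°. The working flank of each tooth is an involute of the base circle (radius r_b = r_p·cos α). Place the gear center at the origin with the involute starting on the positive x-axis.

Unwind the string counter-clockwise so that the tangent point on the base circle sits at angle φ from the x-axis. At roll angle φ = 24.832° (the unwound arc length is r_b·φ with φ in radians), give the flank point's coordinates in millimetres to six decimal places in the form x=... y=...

pitch radius r_p = m·N/2 = 1.518·17/2 = 12.903000
base radius r_b = r_p·cos α = 12.903000·cos 23.729° = 11.812168
roll angle φ = 24.832° = 0.43340016 rad
x = r_b·(cos φ + φ·sin φ) = 11.812168·(0.90754307 + 0.43340016·0.41995902) = 12.869987
y = r_b·(sin φ − φ·cos φ) = 11.812168·(0.41995902 − 0.43340016·0.90754307) = 0.314555

x=12.869987 y=0.314555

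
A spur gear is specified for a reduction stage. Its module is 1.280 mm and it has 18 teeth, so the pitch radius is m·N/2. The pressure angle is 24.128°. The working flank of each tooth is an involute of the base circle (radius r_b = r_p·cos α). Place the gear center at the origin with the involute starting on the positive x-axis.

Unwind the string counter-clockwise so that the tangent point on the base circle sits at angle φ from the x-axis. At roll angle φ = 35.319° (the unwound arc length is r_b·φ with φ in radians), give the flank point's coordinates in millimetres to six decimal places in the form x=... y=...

pitch radius r_p = m·N/2 = 1.280·18/2 = 11.520000
base radius r_b = r_p·cos α = 11.520000·cos 24.128° = 10.513550
roll angle φ = 35.319° = 0.61643284 rad
x = r_b·(cos φ + φ·sin φ) = 10.513550·(0.81594592 + 0.61643284·0.57812823) = 12.325278
y = r_b·(sin φ − φ·cos φ) = 10.513550·(0.57812823 − 0.61643284·0.81594592) = 0.790118

x=12.325278 y=0.790118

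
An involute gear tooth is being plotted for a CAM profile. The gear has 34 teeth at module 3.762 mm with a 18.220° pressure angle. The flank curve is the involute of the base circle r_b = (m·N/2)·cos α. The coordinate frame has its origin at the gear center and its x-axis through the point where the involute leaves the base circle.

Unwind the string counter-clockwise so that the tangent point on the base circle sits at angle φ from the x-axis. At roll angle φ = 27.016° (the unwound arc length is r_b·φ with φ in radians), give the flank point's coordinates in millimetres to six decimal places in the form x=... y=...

pitch radius r_p = m·N/2 = 3.762·34/2 = 63.954000
base radius r_b = r_p·cos α = 63.954000·cos 18.220° = 60.747536
roll angle φ = 27.016° = 0.47151815 rad
x = r_b·(cos φ + φ·sin φ) = 60.747536·(0.89087971 + 0.47151815·0.45423930) = 67.129781
y = r_b·(sin φ − φ·cos φ) = 60.747536·(0.45423930 − 0.47151815·0.89087971) = 2.075946

x=67.129781 y=2.075946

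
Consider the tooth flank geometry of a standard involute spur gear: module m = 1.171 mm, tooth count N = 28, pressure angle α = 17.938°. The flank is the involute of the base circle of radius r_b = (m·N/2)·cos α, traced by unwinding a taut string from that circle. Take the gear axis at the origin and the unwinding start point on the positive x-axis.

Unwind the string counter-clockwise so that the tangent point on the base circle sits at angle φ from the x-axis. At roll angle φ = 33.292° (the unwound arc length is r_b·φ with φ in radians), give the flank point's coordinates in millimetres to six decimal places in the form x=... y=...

x=18.011970 y=0.985916

pitch radius r_p = m·N/2 = 1.171·28/2 = 16.394000
base radius r_b = r_p·cos α = 16.394000·cos 17.938° = 15.597093
roll angle φ = 33.292° = 0.58105501 rad
x = r_b·(cos φ + φ·sin φ) = 15.597093·(0.83588401 + 0.58105501·0.54890611) = 18.011970
y = r_b·(sin φ − φ·cos φ) = 15.597093·(0.54890611 − 0.58105501·0.83588401) = 0.985916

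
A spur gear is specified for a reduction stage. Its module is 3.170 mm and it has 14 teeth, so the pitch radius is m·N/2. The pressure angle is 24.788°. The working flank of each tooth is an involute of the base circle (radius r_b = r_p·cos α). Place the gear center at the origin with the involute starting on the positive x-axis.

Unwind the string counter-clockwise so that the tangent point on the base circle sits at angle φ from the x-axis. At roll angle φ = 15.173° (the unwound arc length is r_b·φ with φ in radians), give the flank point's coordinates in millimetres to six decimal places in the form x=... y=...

x=20.839588 y=0.123838

pitch radius r_p = m·N/2 = 3.170·14/2 = 22.190000
base radius r_b = r_p·cos α = 22.190000·cos 24.788° = 20.145531
roll angle φ = 15.173° = 0.26481881 rad
x = r_b·(cos φ + φ·sin φ) = 20.145531·(0.96513994 + 0.26481881·0.26173440) = 20.839588
y = r_b·(sin φ − φ·cos φ) = 20.145531·(0.26173440 − 0.26481881·0.96513994) = 0.123838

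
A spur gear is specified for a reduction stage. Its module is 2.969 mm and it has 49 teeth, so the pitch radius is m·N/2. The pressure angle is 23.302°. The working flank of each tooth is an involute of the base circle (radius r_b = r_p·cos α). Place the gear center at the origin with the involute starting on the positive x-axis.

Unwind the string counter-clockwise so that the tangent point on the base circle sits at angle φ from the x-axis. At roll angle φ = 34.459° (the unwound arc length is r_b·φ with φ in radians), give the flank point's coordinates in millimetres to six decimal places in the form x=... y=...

pitch radius r_p = m·N/2 = 2.969·49/2 = 72.740500
base radius r_b = r_p·cos α = 72.740500·cos 23.302° = 66.807245
roll angle φ = 34.459° = 0.60142301 rad
x = r_b·(cos φ + φ·sin φ) = 66.807245·(0.82453129 + 0.60142301·0.56581636) = 77.818833
y = r_b·(sin φ − φ·cos φ) = 66.807245·(0.56581636 − 0.60142301·0.82453129) = 4.671448

x=77.818833 y=4.671448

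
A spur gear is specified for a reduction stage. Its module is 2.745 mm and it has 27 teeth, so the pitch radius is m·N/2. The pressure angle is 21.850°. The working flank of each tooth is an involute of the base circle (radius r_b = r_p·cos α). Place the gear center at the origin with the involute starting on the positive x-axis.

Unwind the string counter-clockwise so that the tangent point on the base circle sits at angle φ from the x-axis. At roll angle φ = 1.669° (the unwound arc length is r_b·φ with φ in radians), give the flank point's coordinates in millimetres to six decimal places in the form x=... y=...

pitch radius r_p = m·N/2 = 2.745·27/2 = 37.057500
base radius r_b = r_p·cos α = 37.057500·cos 21.850° = 34.395341
roll angle φ = 1.669° = 0.02912955 rad
x = r_b·(cos φ + φ·sin φ) = 34.395341·(0.99957576 + 0.02912955·0.02912543) = 34.409931
y = r_b·(sin φ − φ·cos φ) = 34.395341·(0.02912543 − 0.02912955·0.99957576) = 0.000283

x=34.409931 y=0.000283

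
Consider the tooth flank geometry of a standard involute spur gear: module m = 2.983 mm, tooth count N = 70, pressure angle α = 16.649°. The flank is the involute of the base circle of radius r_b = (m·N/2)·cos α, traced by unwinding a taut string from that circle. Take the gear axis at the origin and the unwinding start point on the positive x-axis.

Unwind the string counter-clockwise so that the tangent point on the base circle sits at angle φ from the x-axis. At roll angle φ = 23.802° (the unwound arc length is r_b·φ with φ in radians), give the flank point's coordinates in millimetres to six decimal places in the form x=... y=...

x=108.290542 y=2.349416

pitch radius r_p = m·N/2 = 2.983·70/2 = 104.405000
base radius r_b = r_p·cos α = 104.405000·cos 16.649° = 100.028123
roll angle φ = 23.802° = 0.41542327 rad
x = r_b·(cos φ + φ·sin φ) = 100.028123·(0.91494558 + 0.41542327·0.40357723) = 108.290542
y = r_b·(sin φ − φ·cos φ) = 100.028123·(0.40357723 − 0.41542327·0.91494558) = 2.349416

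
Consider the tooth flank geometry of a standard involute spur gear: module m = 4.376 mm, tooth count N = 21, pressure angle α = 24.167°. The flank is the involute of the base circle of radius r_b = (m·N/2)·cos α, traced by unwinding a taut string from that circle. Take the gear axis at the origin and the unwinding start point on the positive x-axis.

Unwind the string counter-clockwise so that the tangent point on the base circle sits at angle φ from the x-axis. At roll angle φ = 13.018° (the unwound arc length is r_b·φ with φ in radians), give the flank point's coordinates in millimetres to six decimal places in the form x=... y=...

x=42.989054 y=0.163054

pitch radius r_p = m·N/2 = 4.376·21/2 = 45.948000
base radius r_b = r_p·cos α = 45.948000·cos 24.167° = 41.920936
roll angle φ = 13.018° = 0.22720696 rad
x = r_b·(cos φ + φ·sin φ) = 41.920936·(0.97429935 + 0.22720696·0.22525715) = 42.989054
y = r_b·(sin φ − φ·cos φ) = 41.920936·(0.22525715 − 0.22720696·0.97429935) = 0.163054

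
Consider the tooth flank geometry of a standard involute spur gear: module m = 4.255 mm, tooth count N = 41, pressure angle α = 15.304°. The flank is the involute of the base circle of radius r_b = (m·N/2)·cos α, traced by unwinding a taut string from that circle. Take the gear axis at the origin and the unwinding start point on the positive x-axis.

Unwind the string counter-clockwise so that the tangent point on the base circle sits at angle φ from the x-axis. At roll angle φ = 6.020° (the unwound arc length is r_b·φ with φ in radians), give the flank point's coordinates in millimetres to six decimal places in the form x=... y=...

pitch radius r_p = m·N/2 = 4.255·41/2 = 87.227500
base radius r_b = r_p·cos α = 87.227500·cos 15.304° = 84.134325
roll angle φ = 6.020° = 0.10506882 rad
x = r_b·(cos φ + φ·sin φ) = 84.134325·(0.99448535 + 0.10506882·0.10487561) = 84.597443
y = r_b·(sin φ − φ·cos φ) = 84.134325·(0.10487561 − 0.10506882·0.99448535) = 0.032493

x=84.597443 y=0.032493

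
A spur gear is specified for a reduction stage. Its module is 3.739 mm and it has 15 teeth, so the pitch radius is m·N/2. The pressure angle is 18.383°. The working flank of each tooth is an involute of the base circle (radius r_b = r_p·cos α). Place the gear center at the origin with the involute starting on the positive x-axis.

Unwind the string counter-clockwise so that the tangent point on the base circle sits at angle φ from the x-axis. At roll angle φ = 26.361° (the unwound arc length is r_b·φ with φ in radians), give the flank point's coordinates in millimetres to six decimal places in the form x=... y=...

x=29.280723 y=0.845755

pitch radius r_p = m·N/2 = 3.739·15/2 = 28.042500
base radius r_b = r_p·cos α = 28.042500·cos 18.383° = 26.611481
roll angle φ = 26.361° = 0.46008624 rad
x = r_b·(cos φ + φ·sin φ) = 26.611481·(0.89601421 + 0.46008624·0.44402538) = 29.280723
y = r_b·(sin φ − φ·cos φ) = 26.611481·(0.44402538 − 0.46008624·0.89601421) = 0.845755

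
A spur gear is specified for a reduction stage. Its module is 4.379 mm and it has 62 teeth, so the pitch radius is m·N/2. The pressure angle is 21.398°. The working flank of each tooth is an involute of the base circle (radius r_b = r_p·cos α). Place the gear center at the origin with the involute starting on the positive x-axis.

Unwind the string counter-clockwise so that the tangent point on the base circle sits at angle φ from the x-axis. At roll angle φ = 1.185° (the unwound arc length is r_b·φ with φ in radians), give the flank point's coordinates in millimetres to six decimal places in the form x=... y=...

x=126.418654 y=0.000373

pitch radius r_p = m·N/2 = 4.379·62/2 = 135.749000
base radius r_b = r_p·cos α = 135.749000·cos 21.398° = 126.391625
roll angle φ = 1.185° = 0.02068215 rad
x = r_b·(cos φ + φ·sin φ) = 126.391625·(0.99978613 + 0.02068215·0.02068068) = 126.418654
y = r_b·(sin φ − φ·cos φ) = 126.391625·(0.02068068 − 0.02068215·0.99978613) = 0.000373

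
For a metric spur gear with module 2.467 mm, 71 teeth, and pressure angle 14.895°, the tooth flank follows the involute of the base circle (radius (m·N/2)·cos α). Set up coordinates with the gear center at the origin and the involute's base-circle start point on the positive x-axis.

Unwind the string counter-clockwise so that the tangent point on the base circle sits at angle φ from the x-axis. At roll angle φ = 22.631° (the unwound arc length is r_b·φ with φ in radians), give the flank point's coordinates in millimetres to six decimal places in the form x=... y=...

x=90.982608 y=1.711532

pitch radius r_p = m·N/2 = 2.467·71/2 = 87.578500
base radius r_b = r_p·cos α = 87.578500·cos 14.895° = 84.635732
roll angle φ = 22.631° = 0.39498546 rad
x = r_b·(cos φ + φ·sin φ) = 84.635732·(0.92300216 + 0.39498546·0.38479477) = 90.982608
y = r_b·(sin φ − φ·cos φ) = 84.635732·(0.38479477 − 0.39498546·0.92300216) = 1.711532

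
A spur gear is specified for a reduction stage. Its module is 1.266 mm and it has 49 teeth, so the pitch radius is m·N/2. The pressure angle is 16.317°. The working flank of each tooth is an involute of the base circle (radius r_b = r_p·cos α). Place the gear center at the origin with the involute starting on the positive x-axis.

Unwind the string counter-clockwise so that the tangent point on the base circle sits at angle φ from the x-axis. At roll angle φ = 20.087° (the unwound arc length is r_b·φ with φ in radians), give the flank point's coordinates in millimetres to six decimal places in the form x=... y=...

pitch radius r_p = m·N/2 = 1.266·49/2 = 31.017000
base radius r_b = r_p·cos α = 31.017000·cos 16.317° = 29.767696
roll angle φ = 20.087° = 0.35058429 rad
x = r_b·(cos φ + φ·sin φ) = 29.767696·(0.93917220 + 0.35058429·0.34344661) = 31.541232
y = r_b·(sin φ − φ·cos φ) = 29.767696·(0.34344661 − 0.35058429·0.93917220) = 0.422332

x=31.541232 y=0.422332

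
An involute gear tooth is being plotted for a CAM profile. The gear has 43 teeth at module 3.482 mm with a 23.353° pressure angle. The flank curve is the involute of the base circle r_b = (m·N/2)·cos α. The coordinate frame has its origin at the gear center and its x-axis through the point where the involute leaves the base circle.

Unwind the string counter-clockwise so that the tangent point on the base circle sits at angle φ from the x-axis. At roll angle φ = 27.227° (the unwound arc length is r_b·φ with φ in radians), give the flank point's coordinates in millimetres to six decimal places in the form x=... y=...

pitch radius r_p = m·N/2 = 3.482·43/2 = 74.863000
base radius r_b = r_p·cos α = 74.863000·cos 23.353° = 68.730230
roll angle φ = 27.227° = 0.47520080 rad
x = r_b·(cos φ + φ·sin φ) = 68.730230·(0.88920087 + 0.47520080·0.45751700) = 76.057788
y = r_b·(sin φ − φ·cos φ) = 68.730230·(0.45751700 − 0.47520080·0.88920087) = 2.403362

x=76.057788 y=2.403362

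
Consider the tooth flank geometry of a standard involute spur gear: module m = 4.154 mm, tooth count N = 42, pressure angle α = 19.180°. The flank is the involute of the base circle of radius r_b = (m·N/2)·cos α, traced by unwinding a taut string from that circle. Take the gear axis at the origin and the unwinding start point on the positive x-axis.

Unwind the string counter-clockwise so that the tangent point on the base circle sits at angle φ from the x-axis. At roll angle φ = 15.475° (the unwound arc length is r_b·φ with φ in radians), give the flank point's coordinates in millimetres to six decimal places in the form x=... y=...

pitch radius r_p = m·N/2 = 4.154·42/2 = 87.234000
base radius r_b = r_p·cos α = 87.234000·cos 19.180° = 82.391737
roll angle φ = 15.475° = 0.27008970 rad
x = r_b·(cos φ + φ·sin φ) = 82.391737·(0.96374697 + 0.27008970·0.26681789) = 85.342328
y = r_b·(sin φ − φ·cos φ) = 82.391737·(0.26681789 − 0.27008970·0.96374697) = 0.537174

x=85.342328 y=0.537174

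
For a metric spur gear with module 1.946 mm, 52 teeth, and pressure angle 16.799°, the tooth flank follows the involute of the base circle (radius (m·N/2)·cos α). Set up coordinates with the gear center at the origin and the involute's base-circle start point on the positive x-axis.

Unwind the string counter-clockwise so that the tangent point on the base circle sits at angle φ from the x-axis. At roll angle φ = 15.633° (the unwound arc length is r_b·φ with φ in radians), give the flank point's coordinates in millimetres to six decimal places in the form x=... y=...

pitch radius r_p = m·N/2 = 1.946·52/2 = 50.596000
base radius r_b = r_p·cos α = 50.596000·cos 16.799° = 48.436793
roll angle φ = 15.633° = 0.27284732 rad
x = r_b·(cos φ + φ·sin φ) = 48.436793·(0.96300752 + 0.27284732·0.26947452) = 50.206330
y = r_b·(sin φ − φ·cos φ) = 48.436793·(0.26947452 − 0.27284732·0.96300752) = 0.325519

x=50.206330 y=0.325519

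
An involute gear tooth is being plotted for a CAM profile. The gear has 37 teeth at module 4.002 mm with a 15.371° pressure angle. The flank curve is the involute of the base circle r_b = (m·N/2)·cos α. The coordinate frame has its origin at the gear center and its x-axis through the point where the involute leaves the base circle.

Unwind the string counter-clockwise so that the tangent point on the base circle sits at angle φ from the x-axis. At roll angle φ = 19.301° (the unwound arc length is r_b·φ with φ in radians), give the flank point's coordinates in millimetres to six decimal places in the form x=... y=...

x=75.325030 y=0.899380

pitch radius r_p = m·N/2 = 4.002·37/2 = 74.037000
base radius r_b = r_p·cos α = 74.037000·cos 15.371° = 71.388674
roll angle φ = 19.301° = 0.33686600 rad
x = r_b·(cos φ + φ·sin φ) = 71.388674·(0.94379518 + 0.33686600·0.33053087) = 75.325030
y = r_b·(sin φ − φ·cos φ) = 71.388674·(0.33053087 − 0.33686600·0.94379518) = 0.899380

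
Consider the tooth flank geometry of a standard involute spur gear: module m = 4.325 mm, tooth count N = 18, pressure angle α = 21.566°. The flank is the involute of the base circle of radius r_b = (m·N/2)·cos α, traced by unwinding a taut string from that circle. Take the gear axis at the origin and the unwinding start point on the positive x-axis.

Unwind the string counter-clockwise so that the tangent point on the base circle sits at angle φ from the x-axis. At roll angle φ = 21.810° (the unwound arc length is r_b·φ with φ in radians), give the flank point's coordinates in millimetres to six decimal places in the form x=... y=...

x=38.728482 y=0.655965

pitch radius r_p = m·N/2 = 4.325·18/2 = 38.925000
base radius r_b = r_p·cos α = 38.925000·cos 21.566° = 36.200046
roll angle φ = 21.810° = 0.38065631 rad
x = r_b·(cos φ + φ·sin φ) = 36.200046·(0.92842100 + 0.38065631·0.37152988) = 38.728482
y = r_b·(sin φ − φ·cos φ) = 36.200046·(0.37152988 − 0.38065631·0.92842100) = 0.655965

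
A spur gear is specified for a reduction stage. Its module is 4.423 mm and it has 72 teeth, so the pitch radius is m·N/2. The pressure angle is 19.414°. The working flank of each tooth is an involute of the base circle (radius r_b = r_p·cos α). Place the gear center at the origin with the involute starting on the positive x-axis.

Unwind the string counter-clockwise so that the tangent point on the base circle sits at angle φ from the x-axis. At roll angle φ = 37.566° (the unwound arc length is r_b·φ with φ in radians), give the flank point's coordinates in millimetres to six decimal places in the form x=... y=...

pitch radius r_p = m·N/2 = 4.423·72/2 = 159.228000
base radius r_b = r_p·cos α = 159.228000·cos 19.414° = 150.174530
roll angle φ = 37.566° = 0.65565039 rad
x = r_b·(cos φ + φ·sin φ) = 150.174530·(0.79265157 + 0.65565039·0.60967490) = 179.065880
y = r_b·(sin φ − φ·cos φ) = 150.174530·(0.60967490 − 0.65565039·0.79265157) = 13.511592

x=179.065880 y=13.511592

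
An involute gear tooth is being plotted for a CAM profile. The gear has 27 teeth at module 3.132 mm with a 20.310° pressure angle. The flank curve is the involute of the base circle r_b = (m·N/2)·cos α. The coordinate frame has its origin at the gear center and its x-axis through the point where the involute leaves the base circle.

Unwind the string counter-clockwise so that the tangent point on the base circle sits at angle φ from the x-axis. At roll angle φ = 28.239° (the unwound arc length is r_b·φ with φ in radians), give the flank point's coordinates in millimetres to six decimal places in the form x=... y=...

pitch radius r_p = m·N/2 = 3.132·27/2 = 42.282000
base radius r_b = r_p·cos α = 42.282000·cos 20.310° = 39.653259
roll angle φ = 28.239° = 0.49286353 rad
x = r_b·(cos φ + φ·sin φ) = 39.653259·(0.88098159 + 0.49286353·0.47315054) = 44.180878
y = r_b·(sin φ − φ·cos φ) = 39.653259·(0.47315054 − 0.49286353·0.88098159) = 1.544369

x=44.180878 y=1.544369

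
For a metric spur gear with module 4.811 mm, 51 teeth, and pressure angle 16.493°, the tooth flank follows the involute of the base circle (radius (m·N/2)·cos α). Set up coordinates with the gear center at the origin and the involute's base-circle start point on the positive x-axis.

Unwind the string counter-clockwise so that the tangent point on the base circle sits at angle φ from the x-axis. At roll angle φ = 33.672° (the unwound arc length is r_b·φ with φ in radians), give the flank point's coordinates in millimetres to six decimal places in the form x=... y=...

x=136.225913 y=7.687259

pitch radius r_p = m·N/2 = 4.811·51/2 = 122.680500
base radius r_b = r_p·cos α = 122.680500·cos 16.493° = 117.632740
roll angle φ = 33.672° = 0.58768727 rad
x = r_b·(cos φ + φ·sin φ) = 117.632740·(0.83222517 + 0.58768727·0.55443779) = 136.225913
y = r_b·(sin φ − φ·cos φ) = 117.632740·(0.55443779 − 0.58768727·0.83222517) = 7.687259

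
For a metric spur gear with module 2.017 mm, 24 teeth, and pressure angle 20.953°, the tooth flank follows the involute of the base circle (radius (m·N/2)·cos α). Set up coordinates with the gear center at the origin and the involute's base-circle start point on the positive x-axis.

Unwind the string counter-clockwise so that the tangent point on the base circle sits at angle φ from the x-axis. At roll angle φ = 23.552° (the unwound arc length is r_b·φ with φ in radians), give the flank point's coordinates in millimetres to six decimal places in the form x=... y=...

pitch radius r_p = m·N/2 = 2.017·24/2 = 24.204000
base radius r_b = r_p·cos α = 24.204000·cos 20.953° = 22.603488
roll angle φ = 23.552° = 0.41105995 rad
x = r_b·(cos φ + φ·sin φ) = 22.603488·(0.91669780 + 0.41105995·0.39958120) = 24.433232
y = r_b·(sin φ − φ·cos φ) = 22.603488·(0.39958120 − 0.41105995·0.91669780) = 0.514533

x=24.433232 y=0.514533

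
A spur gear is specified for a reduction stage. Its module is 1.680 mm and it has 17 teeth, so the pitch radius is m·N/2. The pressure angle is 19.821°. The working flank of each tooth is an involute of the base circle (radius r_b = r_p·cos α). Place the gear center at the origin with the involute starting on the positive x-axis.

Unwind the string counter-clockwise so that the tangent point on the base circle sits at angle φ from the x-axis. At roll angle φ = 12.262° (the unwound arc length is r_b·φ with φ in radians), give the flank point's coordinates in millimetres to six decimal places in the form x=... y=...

x=13.738137 y=0.043693

pitch radius r_p = m·N/2 = 1.680·17/2 = 14.280000
base radius r_b = r_p·cos α = 14.280000·cos 19.821° = 13.434004
roll angle φ = 12.262° = 0.21401227 rad
x = r_b·(cos φ + φ·sin φ) = 13.434004·(0.97718665 + 0.21401227·0.21238234) = 13.738137
y = r_b·(sin φ − φ·cos φ) = 13.434004·(0.21238234 − 0.21401227·0.97718665) = 0.043693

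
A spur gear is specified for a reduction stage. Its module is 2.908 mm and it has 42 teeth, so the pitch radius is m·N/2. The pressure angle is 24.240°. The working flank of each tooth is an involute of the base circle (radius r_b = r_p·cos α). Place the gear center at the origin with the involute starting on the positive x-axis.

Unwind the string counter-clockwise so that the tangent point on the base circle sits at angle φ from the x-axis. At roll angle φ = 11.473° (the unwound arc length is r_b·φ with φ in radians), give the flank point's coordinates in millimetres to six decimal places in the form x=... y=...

x=56.789065 y=0.148432

pitch radius r_p = m·N/2 = 2.908·42/2 = 61.068000
base radius r_b = r_p·cos α = 61.068000·cos 24.240° = 55.683861
roll angle φ = 11.473° = 0.20024163 rad
x = r_b·(cos φ + φ·sin φ) = 55.683861·(0.98001855 + 0.20024163·0.19890613) = 56.789065
y = r_b·(sin φ − φ·cos φ) = 55.683861·(0.19890613 − 0.20024163·0.98001855) = 0.148432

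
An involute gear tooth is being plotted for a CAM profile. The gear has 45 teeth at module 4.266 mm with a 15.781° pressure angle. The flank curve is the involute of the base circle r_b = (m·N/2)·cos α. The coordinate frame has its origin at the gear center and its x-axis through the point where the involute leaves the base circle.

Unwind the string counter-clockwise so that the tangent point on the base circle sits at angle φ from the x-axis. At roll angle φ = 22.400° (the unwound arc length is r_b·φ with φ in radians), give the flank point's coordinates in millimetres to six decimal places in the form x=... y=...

x=99.158629 y=1.811840

pitch radius r_p = m·N/2 = 4.266·45/2 = 95.985000
base radius r_b = r_p·cos α = 95.985000·cos 15.781° = 92.367156
roll angle φ = 22.400° = 0.39095375 rad
x = r_b·(cos φ + φ·sin φ) = 92.367156·(0.92454603 + 0.39095375·0.38107038) = 99.158629
y = r_b·(sin φ − φ·cos φ) = 92.367156·(0.38107038 − 0.39095375·0.92454603) = 1.811840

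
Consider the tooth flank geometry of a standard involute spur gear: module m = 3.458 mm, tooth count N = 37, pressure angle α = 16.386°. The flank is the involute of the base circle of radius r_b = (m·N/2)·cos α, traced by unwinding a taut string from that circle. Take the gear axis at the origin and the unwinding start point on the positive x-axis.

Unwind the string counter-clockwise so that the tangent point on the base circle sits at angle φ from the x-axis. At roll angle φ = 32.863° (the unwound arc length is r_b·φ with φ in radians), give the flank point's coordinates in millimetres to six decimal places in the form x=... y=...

x=70.654852 y=3.734788

pitch radius r_p = m·N/2 = 3.458·37/2 = 63.973000
base radius r_b = r_p·cos α = 63.973000·cos 16.386° = 61.374604
roll angle φ = 32.863° = 0.57356755 rad
x = r_b·(cos φ + φ·sin φ) = 61.374604·(0.83997046 + 0.57356755·0.54263213) = 70.654852
y = r_b·(sin φ − φ·cos φ) = 61.374604·(0.54263213 − 0.57356755·0.83997046) = 3.734788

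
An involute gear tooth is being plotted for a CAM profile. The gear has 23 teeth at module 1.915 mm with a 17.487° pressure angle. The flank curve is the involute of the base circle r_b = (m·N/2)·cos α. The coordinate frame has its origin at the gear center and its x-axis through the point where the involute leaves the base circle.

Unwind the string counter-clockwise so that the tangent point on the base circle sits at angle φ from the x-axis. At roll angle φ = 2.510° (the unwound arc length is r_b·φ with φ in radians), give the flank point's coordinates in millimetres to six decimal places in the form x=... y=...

x=21.024879 y=0.000589

pitch radius r_p = m·N/2 = 1.915·23/2 = 22.022500
base radius r_b = r_p·cos α = 22.022500·cos 17.487° = 21.004734
roll angle φ = 2.510° = 0.04380776 rad
x = r_b·(cos φ + φ·sin φ) = 21.004734·(0.99904059 + 0.04380776·0.04379375) = 21.024879
y = r_b·(sin φ − φ·cos φ) = 21.004734·(0.04379375 − 0.04380776·0.99904059) = 0.000589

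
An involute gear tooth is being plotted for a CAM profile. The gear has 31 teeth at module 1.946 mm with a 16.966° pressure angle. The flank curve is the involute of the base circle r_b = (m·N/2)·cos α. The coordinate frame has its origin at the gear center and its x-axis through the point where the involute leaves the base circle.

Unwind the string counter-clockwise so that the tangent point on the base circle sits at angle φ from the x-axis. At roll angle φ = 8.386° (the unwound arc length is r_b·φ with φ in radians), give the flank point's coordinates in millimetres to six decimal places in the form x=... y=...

x=29.157614 y=0.030088

pitch radius r_p = m·N/2 = 1.946·31/2 = 30.163000
base radius r_b = r_p·cos α = 30.163000·cos 16.966° = 28.850248
roll angle φ = 8.386° = 0.14636331 rad
x = r_b·(cos φ + φ·sin φ) = 28.850248·(0.98930800 + 0.14636331·0.14584130) = 29.157614
y = r_b·(sin φ − φ·cos φ) = 28.850248·(0.14584130 − 0.14636331·0.98930800) = 0.030088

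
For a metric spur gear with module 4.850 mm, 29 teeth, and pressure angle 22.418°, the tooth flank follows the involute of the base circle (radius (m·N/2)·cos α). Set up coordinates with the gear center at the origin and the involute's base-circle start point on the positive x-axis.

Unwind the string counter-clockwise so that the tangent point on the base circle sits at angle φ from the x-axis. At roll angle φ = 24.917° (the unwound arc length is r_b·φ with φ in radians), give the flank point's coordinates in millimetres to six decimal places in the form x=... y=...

pitch radius r_p = m·N/2 = 4.850·29/2 = 70.325000
base radius r_b = r_p·cos α = 70.325000·cos 22.418° = 65.010278
roll angle φ = 24.917° = 0.43488369 rad
x = r_b·(cos φ + φ·sin φ) = 65.010278·(0.90691905 + 0.43488369·0.42130492) = 70.870154
y = r_b·(sin φ − φ·cos φ) = 65.010278·(0.42130492 − 0.43488369·0.90691905) = 1.748817

x=70.870154 y=1.748817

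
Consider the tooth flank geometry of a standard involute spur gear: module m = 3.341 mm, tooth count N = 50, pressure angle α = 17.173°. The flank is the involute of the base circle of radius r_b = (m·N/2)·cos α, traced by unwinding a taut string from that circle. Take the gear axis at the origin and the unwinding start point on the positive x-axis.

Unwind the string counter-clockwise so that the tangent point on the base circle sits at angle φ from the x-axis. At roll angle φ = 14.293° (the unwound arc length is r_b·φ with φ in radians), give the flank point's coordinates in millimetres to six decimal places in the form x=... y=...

pitch radius r_p = m·N/2 = 3.341·50/2 = 83.525000
base radius r_b = r_p·cos α = 83.525000·cos 17.173° = 79.801255
roll angle φ = 14.293° = 0.24945991 rad
x = r_b·(cos φ + φ·sin φ) = 79.801255·(0.96904590 + 0.24945991·0.24688062) = 82.245785
y = r_b·(sin φ − φ·cos φ) = 79.801255·(0.24688062 − 0.24945991·0.96904590) = 0.410380

x=82.245785 y=0.410380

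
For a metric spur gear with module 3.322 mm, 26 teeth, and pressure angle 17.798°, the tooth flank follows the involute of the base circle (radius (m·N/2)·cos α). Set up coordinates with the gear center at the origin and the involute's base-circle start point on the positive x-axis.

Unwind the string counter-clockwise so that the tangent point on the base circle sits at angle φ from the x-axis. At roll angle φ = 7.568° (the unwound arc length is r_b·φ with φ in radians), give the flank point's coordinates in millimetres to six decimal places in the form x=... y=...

x=41.476257 y=0.031531

pitch radius r_p = m·N/2 = 3.322·26/2 = 43.186000
base radius r_b = r_p·cos α = 43.186000·cos 17.798° = 41.119121
roll angle φ = 7.568° = 0.13208652 rad
x = r_b·(cos φ + φ·sin φ) = 41.119121·(0.99128925 + 0.13208652·0.13170277) = 41.476257
y = r_b·(sin φ − φ·cos φ) = 41.119121·(0.13170277 − 0.13208652·0.99128925) = 0.031531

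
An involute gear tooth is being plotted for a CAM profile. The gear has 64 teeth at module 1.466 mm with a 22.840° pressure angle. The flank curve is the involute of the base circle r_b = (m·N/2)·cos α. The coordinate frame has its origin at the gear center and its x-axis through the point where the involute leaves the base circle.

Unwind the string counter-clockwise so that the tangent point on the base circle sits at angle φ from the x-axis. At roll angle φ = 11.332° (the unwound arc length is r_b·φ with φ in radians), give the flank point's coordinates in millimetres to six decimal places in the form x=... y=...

pitch radius r_p = m·N/2 = 1.466·64/2 = 46.912000
base radius r_b = r_p·cos α = 46.912000·cos 22.840° = 43.233742
roll angle φ = 11.332° = 0.19778071 rad
x = r_b·(cos φ + φ·sin φ) = 43.233742·(0.98050507 + 0.19778071·0.19649379) = 44.071083
y = r_b·(sin φ − φ·cos φ) = 43.233742·(0.19649379 − 0.19778071·0.98050507) = 0.111059

x=44.071083 y=0.111059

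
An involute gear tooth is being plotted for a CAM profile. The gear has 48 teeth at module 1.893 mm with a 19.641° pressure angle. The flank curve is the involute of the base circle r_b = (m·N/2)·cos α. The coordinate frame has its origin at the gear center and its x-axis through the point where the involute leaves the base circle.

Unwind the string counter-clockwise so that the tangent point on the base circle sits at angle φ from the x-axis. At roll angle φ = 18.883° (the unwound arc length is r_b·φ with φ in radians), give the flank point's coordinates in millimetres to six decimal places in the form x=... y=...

x=45.049698 y=0.505042

pitch radius r_p = m·N/2 = 1.893·48/2 = 45.432000
base radius r_b = r_p·cos α = 45.432000·cos 19.641° = 42.788638
roll angle φ = 18.883° = 0.32957052 rad
x = r_b·(cos φ + φ·sin φ) = 42.788638·(0.94618143 + 0.32957052·0.32363669) = 45.049698
y = r_b·(sin φ − φ·cos φ) = 42.788638·(0.32363669 − 0.32957052·0.94618143) = 0.505042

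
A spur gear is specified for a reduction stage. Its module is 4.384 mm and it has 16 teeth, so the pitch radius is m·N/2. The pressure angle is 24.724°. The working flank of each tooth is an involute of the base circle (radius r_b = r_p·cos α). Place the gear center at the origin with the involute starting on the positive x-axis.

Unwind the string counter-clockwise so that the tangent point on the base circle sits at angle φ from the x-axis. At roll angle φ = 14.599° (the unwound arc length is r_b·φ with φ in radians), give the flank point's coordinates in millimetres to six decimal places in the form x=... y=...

pitch radius r_p = m·N/2 = 4.384·16/2 = 35.072000
base radius r_b = r_p·cos α = 35.072000·cos 24.724° = 31.857057
roll angle φ = 14.599° = 0.25480062 rad
x = r_b·(cos φ + φ·sin φ) = 31.857057·(0.96771357 + 0.25480062·0.25205247) = 32.874466
y = r_b·(sin φ − φ·cos φ) = 31.857057·(0.25205247 − 0.25480062·0.96771357) = 0.174527

x=32.874466 y=0.174527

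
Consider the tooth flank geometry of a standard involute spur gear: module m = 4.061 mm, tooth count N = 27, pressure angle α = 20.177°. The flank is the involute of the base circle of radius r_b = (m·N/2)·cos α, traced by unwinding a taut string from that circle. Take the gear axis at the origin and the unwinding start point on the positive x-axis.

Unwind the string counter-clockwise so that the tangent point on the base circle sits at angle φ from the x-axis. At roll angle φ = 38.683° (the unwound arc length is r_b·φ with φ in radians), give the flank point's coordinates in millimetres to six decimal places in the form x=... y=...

pitch radius r_p = m·N/2 = 4.061·27/2 = 54.823500
base radius r_b = r_p·cos α = 54.823500·cos 20.177° = 51.459067
roll angle φ = 38.683° = 0.67514571 rad
x = r_b·(cos φ + φ·sin φ) = 51.459067·(0.78061589 + 0.67514571·0.62501107) = 61.884130
y = r_b·(sin φ − φ·cos φ) = 51.459067·(0.62501107 − 0.67514571·0.78061589) = 5.042042

x=61.884130 y=5.042042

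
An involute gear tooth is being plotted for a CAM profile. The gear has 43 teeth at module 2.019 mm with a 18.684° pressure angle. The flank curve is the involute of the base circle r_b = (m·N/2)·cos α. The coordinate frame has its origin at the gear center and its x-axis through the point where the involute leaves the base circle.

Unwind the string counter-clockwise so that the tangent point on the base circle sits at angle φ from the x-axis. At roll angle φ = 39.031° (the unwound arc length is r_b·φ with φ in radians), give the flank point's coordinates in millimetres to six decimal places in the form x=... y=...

pitch radius r_p = m·N/2 = 2.019·43/2 = 43.408500
base radius r_b = r_p·cos α = 43.408500·cos 18.684° = 41.120862
roll angle φ = 39.031° = 0.68121946 rad
x = r_b·(cos φ + φ·sin φ) = 41.120862·(0.77680535 + 0.68121946·0.62974078) = 49.583413
y = r_b·(sin φ − φ·cos φ) = 41.120862·(0.62974078 − 0.68121946·0.77680535) = 4.135355

x=49.583413 y=4.135355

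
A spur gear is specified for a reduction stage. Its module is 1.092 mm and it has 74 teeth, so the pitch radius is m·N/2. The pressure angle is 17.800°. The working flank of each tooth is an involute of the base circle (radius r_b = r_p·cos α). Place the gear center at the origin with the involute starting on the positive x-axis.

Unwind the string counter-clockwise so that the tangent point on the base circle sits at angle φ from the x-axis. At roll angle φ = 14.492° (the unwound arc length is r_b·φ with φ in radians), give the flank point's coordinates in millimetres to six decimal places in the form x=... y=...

x=39.680782 y=0.206175

pitch radius r_p = m·N/2 = 1.092·74/2 = 40.404000
base radius r_b = r_p·cos α = 40.404000·cos 17.800° = 38.469836
roll angle φ = 14.492° = 0.25293312 rad
x = r_b·(cos φ + φ·sin φ) = 38.469836·(0.96818259 + 0.25293312·0.25024482) = 39.680782
y = r_b·(sin φ − φ·cos φ) = 38.469836·(0.25024482 − 0.25293312·0.96818259) = 0.206175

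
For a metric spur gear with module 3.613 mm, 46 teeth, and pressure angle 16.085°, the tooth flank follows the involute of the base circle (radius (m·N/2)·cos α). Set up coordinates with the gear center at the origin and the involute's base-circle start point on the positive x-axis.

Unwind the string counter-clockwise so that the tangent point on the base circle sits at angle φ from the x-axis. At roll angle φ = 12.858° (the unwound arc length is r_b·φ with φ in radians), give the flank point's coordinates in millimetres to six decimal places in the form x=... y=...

x=81.831165 y=0.299292

pitch radius r_p = m·N/2 = 3.613·46/2 = 83.099000
base radius r_b = r_p·cos α = 83.099000·cos 16.085° = 79.845817
roll angle φ = 12.858° = 0.22441444 rad
x = r_b·(cos φ + φ·sin φ) = 79.845817·(0.97492458 + 0.22441444·0.22253552) = 81.831165
y = r_b·(sin φ − φ·cos φ) = 79.845817·(0.22253552 − 0.22441444·0.97492458) = 0.299292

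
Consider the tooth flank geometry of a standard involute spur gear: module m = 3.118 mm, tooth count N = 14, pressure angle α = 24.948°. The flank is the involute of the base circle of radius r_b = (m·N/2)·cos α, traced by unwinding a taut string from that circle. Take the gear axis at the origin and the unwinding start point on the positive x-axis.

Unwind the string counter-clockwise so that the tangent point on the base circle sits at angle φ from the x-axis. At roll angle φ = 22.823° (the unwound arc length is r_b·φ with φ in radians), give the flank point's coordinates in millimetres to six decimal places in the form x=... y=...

x=21.297719 y=0.410351

pitch radius r_p = m·N/2 = 3.118·14/2 = 21.826000
base radius r_b = r_p·cos α = 21.826000·cos 24.948° = 19.789437
roll angle φ = 22.823° = 0.39833650 rad
x = r_b·(cos φ + φ·sin φ) = 19.789437·(0.92170752 + 0.39833650·0.38788561) = 21.297719
y = r_b·(sin φ − φ·cos φ) = 19.789437·(0.38788561 − 0.39833650·0.92170752) = 0.410351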